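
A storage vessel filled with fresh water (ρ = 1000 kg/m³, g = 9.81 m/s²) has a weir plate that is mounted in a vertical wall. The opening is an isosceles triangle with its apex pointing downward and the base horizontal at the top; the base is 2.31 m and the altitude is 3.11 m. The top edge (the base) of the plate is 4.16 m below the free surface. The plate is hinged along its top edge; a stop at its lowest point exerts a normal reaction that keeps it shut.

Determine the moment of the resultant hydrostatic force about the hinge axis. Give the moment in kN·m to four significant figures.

γ = ρg = 1000 × 9.81 = 9810 N/m³ = 9.81 kN/m³.
With the apex down, the centroid sits h/3 = 3.11/3 = 1.03667 m below the base (the top edge), so the centroid depth is h_c = 4.16 + 1.03667 = 5.19667 m.
A = ½ × 2.31 × 3.11 = 3.59205 m².
Resultant F = γ·h_c·A = 9.81 × 5.19667 × 3.59205 = 183.12 kN.
I_c = b·h³/36 = 2.31 × 3.11³/36 = 1.93015 m⁴.
Centre of pressure: y_p = y_c + I_c/(y_c·A) = 5.19667 + 1.93015/(5.19667 × 3.59205) = 5.19667 + 0.103401 = 5.30007 m along the plane.
The resultant acts 1.03667 + 0.103401 = 1.14007 m (along the plate) below the hinge at the top edge, so the moment about the hinge is M = F × 1.14007 = 183.12 × 1.14007 = 208.77 kN·m.

M ≈ 208.8 kN·m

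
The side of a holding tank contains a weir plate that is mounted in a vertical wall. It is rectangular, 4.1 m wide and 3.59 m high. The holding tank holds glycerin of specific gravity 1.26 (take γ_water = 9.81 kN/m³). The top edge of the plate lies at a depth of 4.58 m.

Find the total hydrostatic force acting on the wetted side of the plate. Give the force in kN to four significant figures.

F ≈ 1160 kN

γ = 1.26 × 9.81 = 12.3606 kN/m³.
The centroid lies 3.59/2 = 1.795 m below the top edge, so the centroid depth is h_c = 4.58 + 1.795 = 6.375 m.
A = 4.1 × 3.59 = 14.719 m².
Resultant F = γ·h_c·A = 12.3606 × 6.375 × 14.719 = 1159.84 kN.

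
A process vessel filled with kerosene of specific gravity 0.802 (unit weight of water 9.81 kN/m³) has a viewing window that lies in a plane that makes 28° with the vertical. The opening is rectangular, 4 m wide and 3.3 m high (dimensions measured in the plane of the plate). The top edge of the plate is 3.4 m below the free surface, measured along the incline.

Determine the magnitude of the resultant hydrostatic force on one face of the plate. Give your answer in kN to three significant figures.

F ≈ 463 kN

γ = 0.802 × 9.81 = 7.86762 kN/m³.
The plate makes 28° with the vertical, i.e. θ = 90° − 28° = 62° to the horizontal. Measuring y along the incline from the free-surface line, vertical depth h = y·sinθ with sinθ = 0.882948.
The centroid lies 3.3/2 = 1.65 m below the top edge, so y_c = 3.4 + 1.65 = 5.05 m and h_c = 5.05 × 0.882948 = 4.45889 m.
A = 4 × 3.3 = 13.2 m².
Resultant F = γ·h_c·A = 7.86762 × 4.45889 × 13.2 = 463.067 kN.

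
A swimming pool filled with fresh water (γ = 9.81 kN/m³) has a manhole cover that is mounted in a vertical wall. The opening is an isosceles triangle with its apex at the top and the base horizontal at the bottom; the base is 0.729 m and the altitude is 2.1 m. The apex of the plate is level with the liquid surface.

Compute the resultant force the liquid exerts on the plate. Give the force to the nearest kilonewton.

F ≈ 11 kN

γ = 9.81 kN/m³.
With the apex up, the centroid sits 2h/3 = 2 × 2.1/3 = 1.4 m below the apex, so the centroid depth is h_c = 1.4 m.
A = ½ × 0.729 × 2.1 = 0.76545 m².
Resultant F = γ·h_c·A = 9.81 × 1.4 × 0.76545 = 10.5127 kN.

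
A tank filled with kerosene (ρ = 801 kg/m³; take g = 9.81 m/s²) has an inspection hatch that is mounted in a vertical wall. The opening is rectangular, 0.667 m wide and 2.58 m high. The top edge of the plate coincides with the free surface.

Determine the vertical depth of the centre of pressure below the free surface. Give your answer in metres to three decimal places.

γ = ρg = 801 × 9.81 / 1000 = 7.85781 kN/m³.
The centroid lies 2.58/2 = 1.29 m below the top edge, so the centroid depth is h_c = 1.29 m.
A = 0.667 × 2.58 = 1.72086 m².
Resultant F = γ·h_c·A = 7.85781 × 1.29 × 1.72086 = 17.4436 kN.
I_c = b·h³/12 = 0.667 × 2.58³/12 = 0.954561 m⁴.
Centre of pressure: y_p = y_c + I_c/(y_c·A) = 1.29 + 0.954561/(1.29 × 1.72086) = 1.29 + 0.43 = 1.72 m along the plane.

h_p = 1.720 m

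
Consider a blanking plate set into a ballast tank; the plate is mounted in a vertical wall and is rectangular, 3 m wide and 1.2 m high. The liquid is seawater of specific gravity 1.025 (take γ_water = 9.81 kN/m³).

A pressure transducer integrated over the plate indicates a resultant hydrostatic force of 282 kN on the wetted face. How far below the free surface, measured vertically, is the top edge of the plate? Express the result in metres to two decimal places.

d_top ≈ 7.19 m

γ = 1.025 × 9.81 = 10.05525 kN/m³.
A = 3 × 1.2 = 3.6 m².
From F = γ·h_c·A, the centroid depth is h_c = 282/(10.05525 × 3.6) = 7.79029 m.
The centroid lies 1.2/2 = 0.6 m below the top edge, so the top edge sits at h_top = 7.79029 − 0.6 = 7.19029 m below the surface.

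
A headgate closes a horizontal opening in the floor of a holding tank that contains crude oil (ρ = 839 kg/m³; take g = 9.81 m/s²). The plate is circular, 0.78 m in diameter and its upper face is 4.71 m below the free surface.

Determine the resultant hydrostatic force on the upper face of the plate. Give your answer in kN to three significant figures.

F ≈ 18.5 kN

γ = ρg = 839 × 9.81 / 1000 = 8.23059 kN/m³.
The plate is horizontal, so pressure is uniform at p = γ·h = 8.23059 × 4.71 = 38.7661 kN/m².
A = π(0.39)² = 0.477836 m².
F = p·A = 38.7661 × 0.477836 = 18.5238 kN.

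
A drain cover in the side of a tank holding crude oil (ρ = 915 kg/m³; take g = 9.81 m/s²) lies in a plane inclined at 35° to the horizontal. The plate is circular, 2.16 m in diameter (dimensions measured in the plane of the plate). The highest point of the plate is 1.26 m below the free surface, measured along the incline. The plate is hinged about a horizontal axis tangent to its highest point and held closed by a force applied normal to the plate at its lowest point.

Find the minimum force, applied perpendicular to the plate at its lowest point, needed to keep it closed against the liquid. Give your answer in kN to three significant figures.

γ = ρg = 915 × 9.81 / 1000 = 8.97615 kN/m³.
Let θ = 35° be the plate's angle to the horizontal; measure y along the incline from where the plane meets the free surface. Vertical depth h = y·sinθ with sinθ = 0.573576.
The centroid is at the centre, 1.08 m below the top of the plate, so y_c = 1.26 + 1.08 = 2.34 m and h_c = 2.34 × 0.573576 = 1.34217 m.
A = π(1.08)² = 3.66435 m².
Resultant F = γ·h_c·A = 8.97615 × 1.34217 × 3.66435 = 44.1463 kN.
I_c = πr⁴/4 = π × 1.08⁴/4 = 1.06853 m⁴.
Centre of pressure: y_p = y_c + I_c/(y_c·A) = 2.34 + 1.06853/(2.34 × 3.66435) = 2.34 + 0.124616 = 2.46462 m along the plane.
The resultant acts 1.08 + 0.124616 = 1.20462 m (along the plate) below the hinge at the top edge, so the moment about the hinge is M = F × 1.20462 = 44.1463 × 1.20462 = 53.1795 kN·m.
A normal force at the bottom, 2.16 m from the hinge, must supply this moment: P = 53.1795/2.16 = 24.6201 kN.

P ≈ 24.6 kN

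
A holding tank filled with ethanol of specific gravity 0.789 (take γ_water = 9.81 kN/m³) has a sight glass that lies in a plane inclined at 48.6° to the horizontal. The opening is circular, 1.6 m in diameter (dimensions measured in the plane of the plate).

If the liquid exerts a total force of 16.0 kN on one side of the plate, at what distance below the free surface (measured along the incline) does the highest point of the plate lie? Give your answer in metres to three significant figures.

y_top ≈ 0.571 m

γ = 0.789 × 9.81 = 7.74009 kN/m³.
A = π(0.8)² = 2.01062 m².
From F = γ·h_c·A, the centroid depth is h_c = 16.0/(7.74009 × 2.01062) = 1.02812 m.
Let θ = 48.6° be the plate's angle to the horizontal; measure y along the incline from where the plane meets the free surface. Vertical depth h = y·sinθ with sinθ = 0.750111.
Along the incline, y_c = h_c/sinθ = 1.02812/0.750111 = 1.37062 m.
The centroid is at the centre, 0.8 m below the top of the plate, so the highest point sits at y_top = 1.37062 − 0.8 = 0.57062 m along the incline.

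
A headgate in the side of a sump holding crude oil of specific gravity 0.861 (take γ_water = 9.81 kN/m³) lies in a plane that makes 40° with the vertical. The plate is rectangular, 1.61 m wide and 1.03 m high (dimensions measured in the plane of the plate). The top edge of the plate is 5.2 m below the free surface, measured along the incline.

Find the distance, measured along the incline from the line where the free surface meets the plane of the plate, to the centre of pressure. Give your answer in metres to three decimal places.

y_p = 5.730 m

γ = 0.861 × 9.81 = 8.44641 kN/m³.
The plate makes 40° with the vertical, i.e. θ = 90° − 40° = 50° to the horizontal. Measuring y along the incline from the free-surface line, vertical depth h = y·sinθ with sinθ = 0.766044.
The centroid lies 1.03/2 = 0.515 m below the top edge, so y_c = 5.2 + 0.515 = 5.715 m and h_c = 5.715 × 0.766044 = 4.37794 m.
A = 1.61 × 1.03 = 1.6583 m².
Resultant F = γ·h_c·A = 8.44641 × 4.37794 × 1.6583 = 61.3204 kN.
I_c = b·h³/12 = 1.61 × 1.03³/12 = 0.146608 m⁴.
Centre of pressure: y_p = y_c + I_c/(y_c·A) = 5.715 + 0.146608/(5.715 × 1.6583) = 5.715 + 0.0154696 = 5.73047 m along the plane.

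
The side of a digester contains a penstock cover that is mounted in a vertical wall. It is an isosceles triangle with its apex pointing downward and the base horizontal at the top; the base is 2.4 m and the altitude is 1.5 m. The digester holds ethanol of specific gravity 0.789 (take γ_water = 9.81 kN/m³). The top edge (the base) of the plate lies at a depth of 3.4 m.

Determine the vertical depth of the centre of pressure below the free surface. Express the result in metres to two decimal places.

h_p = 3.93 m

γ = 0.789 × 9.81 = 7.74009 kN/m³.
With the apex down, the centroid sits h/3 = 1.5/3 = 0.5 m below the base (the top edge), so the centroid depth is h_c = 3.4 + 0.5 = 3.9 m.
A = ½ × 2.4 × 1.5 = 1.8 m².
Resultant F = γ·h_c·A = 7.74009 × 3.9 × 1.8 = 54.3354 kN.
I_c = b·h³/36 = 2.4 × 1.5³/36 = 0.225 m⁴.
Centre of pressure: y_p = y_c + I_c/(y_c·A) = 3.9 + 0.225/(3.9 × 1.8) = 3.9 + 0.0320513 = 3.93205 m along the plane.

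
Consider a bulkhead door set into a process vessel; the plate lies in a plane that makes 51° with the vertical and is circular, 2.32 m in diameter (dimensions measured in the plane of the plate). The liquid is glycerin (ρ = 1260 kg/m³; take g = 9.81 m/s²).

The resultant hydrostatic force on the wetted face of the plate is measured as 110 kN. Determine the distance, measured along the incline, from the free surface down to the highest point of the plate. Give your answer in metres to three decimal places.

y_top ≈ 2.185 m

γ = ρg = 1260 × 9.81 / 1000 = 12.3606 kN/m³.
A = π(1.16)² = 4.22733 m².
From F = γ·h_c·A, the centroid depth is h_c = 110/(12.3606 × 4.22733) = 2.10517 m.
The plate makes 51° with the vertical, i.e. θ = 90° − 51° = 39° to the horizontal. Measuring y along the incline from the free-surface line, vertical depth h = y·sinθ with sinθ = 0.629320.
Along the incline, y_c = h_c/sinθ = 2.10517/0.629320 = 3.34515 m.
The centroid is at the centre, 1.16 m below the top of the plate, so the highest point sits at y_top = 3.34515 − 1.16 = 2.18515 m along the incline.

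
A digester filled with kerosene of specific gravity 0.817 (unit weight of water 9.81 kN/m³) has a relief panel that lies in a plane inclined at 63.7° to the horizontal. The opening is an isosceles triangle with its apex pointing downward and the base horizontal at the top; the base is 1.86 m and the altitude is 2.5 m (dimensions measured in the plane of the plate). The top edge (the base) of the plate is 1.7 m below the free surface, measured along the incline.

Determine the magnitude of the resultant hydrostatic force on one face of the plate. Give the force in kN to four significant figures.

γ = 0.817 × 9.81 = 8.01477 kN/m³.
Let θ = 63.7° be the plate's angle to the horizontal; measure y along the incline from where the plane meets the free surface. Vertical depth h = y·sinθ with sinθ = 0.896486.
With the apex down, the centroid sits h/3 = 2.5/3 = 0.833333 m below the base (the top edge), so y_c = 1.7 + 0.833333 = 2.53333 m and h_c = 2.53333 × 0.896486 = 2.27109 m.
A = ½ × 1.86 × 2.5 = 2.325 m².
Resultant F = γ·h_c·A = 8.01477 × 2.27109 × 2.325 = 42.3203 kN.

F ≈ 42.32 kN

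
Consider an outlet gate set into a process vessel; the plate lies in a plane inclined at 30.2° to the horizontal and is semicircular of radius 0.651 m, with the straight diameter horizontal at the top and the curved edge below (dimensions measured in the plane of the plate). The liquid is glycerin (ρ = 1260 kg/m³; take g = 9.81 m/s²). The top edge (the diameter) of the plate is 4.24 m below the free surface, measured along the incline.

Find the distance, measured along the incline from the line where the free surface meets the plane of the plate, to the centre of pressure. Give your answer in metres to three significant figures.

y_p = 4.52 m

γ = ρg = 1260 × 9.81 / 1000 = 12.3606 kN/m³.
Let θ = 30.2° be the plate's angle to the horizontal; measure y along the incline from where the plane meets the free surface. Vertical depth h = y·sinθ with sinθ = 0.503020.
The centroid of a semicircle lies 4r/(3π) = 0.276293 m from the diameter, here below the top edge, so y_c = 4.24 + 0.276293 = 4.51629 m and h_c = 4.51629 × 0.503020 = 2.27178 m.
A = πr²/2 = π × 0.651²/2 = 0.665705 m².
Resultant F = γ·h_c·A = 12.3606 × 2.27178 × 0.665705 = 18.6934 kN.
I_c = (π/8 − 8/(9π))·r⁴ = 0.109757 × 0.651⁴ = 0.0197132 m⁴.
Centre of pressure: y_p = y_c + I_c/(y_c·A) = 4.51629 + 0.0197132/(4.51629 × 0.665705) = 4.51629 + 0.00655682 = 4.52285 m along the plane.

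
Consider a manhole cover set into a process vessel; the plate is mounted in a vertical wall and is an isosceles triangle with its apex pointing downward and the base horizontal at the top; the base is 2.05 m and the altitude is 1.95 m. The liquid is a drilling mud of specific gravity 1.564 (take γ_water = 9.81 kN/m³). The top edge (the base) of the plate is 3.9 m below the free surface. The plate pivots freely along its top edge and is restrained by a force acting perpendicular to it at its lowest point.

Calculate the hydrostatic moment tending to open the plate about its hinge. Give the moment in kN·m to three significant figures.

γ = 1.564 × 9.81 = 15.34284 kN/m³.
With the apex down, the centroid sits h/3 = 1.95/3 = 0.65 m below the base (the top edge), so the centroid depth is h_c = 3.9 + 0.65 = 4.55 m.
A = ½ × 2.05 × 1.95 = 1.99875 m².
Resultant F = γ·h_c·A = 15.34284 × 4.55 × 1.99875 = 139.533 kN.
I_c = b·h³/36 = 2.05 × 1.95³/36 = 0.422236 m⁴.
Centre of pressure: y_p = y_c + I_c/(y_c·A) = 4.55 + 0.422236/(4.55 × 1.99875) = 4.55 + 0.0464286 = 4.59643 m along the plane.
The resultant acts 0.65 + 0.0464286 = 0.696429 m (along the plate) below the hinge at the top edge, so the moment about the hinge is M = F × 0.696429 = 139.533 × 0.696429 = 97.1748 kN·m.

M ≈ 97.2 kN·m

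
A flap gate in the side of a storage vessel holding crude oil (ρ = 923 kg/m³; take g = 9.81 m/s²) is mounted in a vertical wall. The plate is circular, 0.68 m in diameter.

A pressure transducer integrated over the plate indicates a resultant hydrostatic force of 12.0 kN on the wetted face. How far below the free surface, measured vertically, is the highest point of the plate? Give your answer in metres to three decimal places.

d_top ≈ 3.309 m

γ = ρg = 923 × 9.81 / 1000 = 9.05463 kN/m³.
A = π(0.34)² = 0.363168 m².
From F = γ·h_c·A, the centroid depth is h_c = 12.0/(9.05463 × 0.363168) = 3.64924 m.
The centroid is at the centre, 0.34 m below the top of the plate, so the highest point sits at h_top = 3.64924 − 0.34 = 3.30924 m below the surface.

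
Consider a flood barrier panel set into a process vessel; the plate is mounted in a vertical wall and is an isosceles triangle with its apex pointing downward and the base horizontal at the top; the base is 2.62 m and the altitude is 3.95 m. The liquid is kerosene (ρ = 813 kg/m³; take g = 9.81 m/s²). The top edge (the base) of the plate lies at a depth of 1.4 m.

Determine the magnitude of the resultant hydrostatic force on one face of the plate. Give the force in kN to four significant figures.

F ≈ 112.1 kN

γ = ρg = 813 × 9.81 / 1000 = 7.97553 kN/m³.
With the apex down, the centroid sits h/3 = 3.95/3 = 1.31667 m below the base (the top edge), so the centroid depth is h_c = 1.4 + 1.31667 = 2.71667 m.
A = ½ × 2.62 × 3.95 = 5.1745 m².
Resultant F = γ·h_c·A = 7.97553 × 2.71667 × 5.1745 = 112.115 kN.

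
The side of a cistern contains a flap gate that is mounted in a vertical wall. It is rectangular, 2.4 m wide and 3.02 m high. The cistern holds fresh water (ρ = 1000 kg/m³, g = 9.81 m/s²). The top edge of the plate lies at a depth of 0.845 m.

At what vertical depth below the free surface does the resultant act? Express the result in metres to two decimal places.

γ = ρg = 1000 × 9.81 = 9810 N/m³ = 9.81 kN/m³.
The centroid lies 3.02/2 = 1.51 m below the top edge, so the centroid depth is h_c = 0.845 + 1.51 = 2.355 m.
A = 2.4 × 3.02 = 7.248 m².
Resultant F = γ·h_c·A = 9.81 × 2.355 × 7.248 = 167.447 kN.
I_c = b·h³/12 = 2.4 × 3.02³/12 = 5.50872 m⁴.
Centre of pressure: y_p = y_c + I_c/(y_c·A) = 2.355 + 5.50872/(2.355 × 7.248) = 2.355 + 0.322732 = 2.67773 m along the plane.

h_p = 2.68 m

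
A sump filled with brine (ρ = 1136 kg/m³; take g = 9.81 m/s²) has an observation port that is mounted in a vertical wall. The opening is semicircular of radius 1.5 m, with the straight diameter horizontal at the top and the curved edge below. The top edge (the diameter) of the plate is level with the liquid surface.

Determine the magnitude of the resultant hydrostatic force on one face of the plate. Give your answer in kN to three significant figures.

γ = ρg = 1136 × 9.81 / 1000 = 11.14416 kN/m³.
The centroid of a semicircle lies 4r/(3π) = 0.63662 m from the diameter, here below the top edge, so the centroid depth is h_c = 0.63662 m.
A = πr²/2 = π × 1.5²/2 = 3.53429 m².
Resultant F = γ·h_c·A = 11.14416 × 0.63662 × 3.53429 = 25.0744 kN.

F ≈ 25.1 kN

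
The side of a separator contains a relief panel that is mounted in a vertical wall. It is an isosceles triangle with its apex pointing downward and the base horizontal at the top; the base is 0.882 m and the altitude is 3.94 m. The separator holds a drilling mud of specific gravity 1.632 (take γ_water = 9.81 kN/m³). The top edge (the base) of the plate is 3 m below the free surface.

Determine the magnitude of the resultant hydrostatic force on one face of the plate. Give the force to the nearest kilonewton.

γ = 1.632 × 9.81 = 16.00992 kN/m³.
With the apex down, the centroid sits h/3 = 3.94/3 = 1.31333 m below the base (the top edge), so the centroid depth is h_c = 3 + 1.31333 = 4.31333 m.
A = ½ × 0.882 × 3.94 = 1.73754 m².
Resultant F = γ·h_c·A = 16.00992 × 4.31333 × 1.73754 = 119.988 kN.

F ≈ 120 kN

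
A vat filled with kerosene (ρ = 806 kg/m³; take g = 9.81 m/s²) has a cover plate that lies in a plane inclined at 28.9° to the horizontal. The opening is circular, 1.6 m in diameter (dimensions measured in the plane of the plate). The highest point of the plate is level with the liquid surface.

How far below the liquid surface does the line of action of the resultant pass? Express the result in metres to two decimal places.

h_p = 0.48 m

γ = ρg = 806 × 9.81 / 1000 = 7.90686 kN/m³.
Let θ = 28.9° be the plate's angle to the horizontal; measure y along the incline from where the plane meets the free surface. Vertical depth h = y·sinθ with sinθ = 0.483282.
The centroid is at the centre, 0.8 m below the top of the plate, so y_c = 0.8 m and h_c = 0.8 × 0.483282 = 0.386626 m.
A = π(0.8)² = 2.01062 m².
Resultant F = γ·h_c·A = 7.90686 × 0.386626 × 2.01062 = 6.14646 kN.
I_c = πr⁴/4 = π × 0.8⁴/4 = 0.321699 m⁴.
Centre of pressure: y_p = y_c + I_c/(y_c·A) = 0.8 + 0.321699/(0.8 × 2.01062) = 0.8 + 0.2 = 1 m along the plane.
Vertically, h_p = y_p·sinθ = 1 × 0.483282 = 0.483282 m.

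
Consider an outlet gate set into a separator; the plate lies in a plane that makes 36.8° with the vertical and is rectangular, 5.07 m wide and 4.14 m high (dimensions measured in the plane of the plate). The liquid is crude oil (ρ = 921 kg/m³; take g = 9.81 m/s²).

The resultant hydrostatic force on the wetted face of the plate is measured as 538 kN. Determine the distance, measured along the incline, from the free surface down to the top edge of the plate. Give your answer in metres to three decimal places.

γ = ρg = 921 × 9.81 / 1000 = 9.03501 kN/m³.
A = 5.07 × 4.14 = 20.9898 m².
From F = γ·h_c·A, the centroid depth is h_c = 538/(9.03501 × 20.9898) = 2.83691 m.
The plate makes 36.8° with the vertical, i.e. θ = 90° − 36.8° = 53.2° to the horizontal. Measuring y along the incline from the free-surface line, vertical depth h = y·sinθ with sinθ = 0.800731.
Along the incline, y_c = h_c/sinθ = 2.83691/0.800731 = 3.5429 m.
The centroid lies 4.14/2 = 2.07 m below the top edge, so the top edge sits at y_top = 3.5429 − 2.07 = 1.4729 m along the incline.

y_top ≈ 1.473 m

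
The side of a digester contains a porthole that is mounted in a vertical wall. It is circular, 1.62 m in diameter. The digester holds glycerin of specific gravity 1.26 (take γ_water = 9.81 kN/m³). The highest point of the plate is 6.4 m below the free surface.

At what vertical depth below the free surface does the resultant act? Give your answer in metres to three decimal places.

γ = 1.26 × 9.81 = 12.3606 kN/m³.
The centroid is at the centre, 0.81 m below the top of the plate, so the centroid depth is h_c = 6.4 + 0.81 = 7.21 m.
A = π(0.81)² = 2.0612 m².
Resultant F = γ·h_c·A = 12.3606 × 7.21 × 2.0612 = 183.694 kN.
I_c = πr⁴/4 = π × 0.81⁴/4 = 0.338088 m⁴.
Centre of pressure: y_p = y_c + I_c/(y_c·A) = 7.21 + 0.338088/(7.21 × 2.0612) = 7.21 + 0.0227496 = 7.23275 m along the plane.

h_p = 7.233 m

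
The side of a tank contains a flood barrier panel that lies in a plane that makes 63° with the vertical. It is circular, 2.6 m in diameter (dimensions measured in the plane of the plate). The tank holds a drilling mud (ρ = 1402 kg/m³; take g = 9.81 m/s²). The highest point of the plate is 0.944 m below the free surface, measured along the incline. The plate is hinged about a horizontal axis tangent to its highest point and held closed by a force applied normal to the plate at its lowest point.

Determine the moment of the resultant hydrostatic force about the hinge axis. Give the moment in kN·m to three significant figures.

γ = ρg = 1402 × 9.81 / 1000 = 13.75362 kN/m³.
The plate makes 63° with the vertical, i.e. θ = 90° − 63° = 27° to the horizontal. Measuring y along the incline from the free-surface line, vertical depth h = y·sinθ with sinθ = 0.453990.
The centroid is at the centre, 1.3 m below the top of the plate, so y_c = 0.944 + 1.3 = 2.244 m and h_c = 2.244 × 0.453990 = 1.01875 m.
A = π(1.3)² = 5.30929 m².
Resultant F = γ·h_c·A = 13.75362 × 1.01875 × 5.30929 = 74.3911 kN.
I_c = πr⁴/4 = π × 1.3⁴/4 = 2.24318 m⁴.
Centre of pressure: y_p = y_c + I_c/(y_c·A) = 2.244 + 2.24318/(2.244 × 5.30929) = 2.244 + 0.18828 = 2.43228 m along the plane.
The resultant acts 1.3 + 0.18828 = 1.48828 m (along the plate) below the hinge at the top edge, so the moment about the hinge is M = F × 1.48828 = 74.3911 × 1.48828 = 110.715 kN·m.

M ≈ 111 kN·m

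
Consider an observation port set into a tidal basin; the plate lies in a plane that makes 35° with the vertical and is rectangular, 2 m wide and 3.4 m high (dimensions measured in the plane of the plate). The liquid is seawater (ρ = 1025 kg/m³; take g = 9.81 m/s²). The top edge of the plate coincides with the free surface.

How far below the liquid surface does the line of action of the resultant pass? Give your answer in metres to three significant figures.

γ = ρg = 1025 × 9.81 / 1000 = 10.05525 kN/m³.
The plate makes 35° with the vertical, i.e. θ = 90° − 35° = 55° to the horizontal. Measuring y along the incline from the free-surface line, vertical depth h = y·sinθ with sinθ = 0.819152.
The centroid lies 3.4/2 = 1.7 m below the top edge, so y_c = 1.7 m and h_c = 1.7 × 0.819152 = 1.39256 m.
A = 2 × 3.4 = 6.8 m².
Resultant F = γ·h_c·A = 10.05525 × 1.39256 × 6.8 = 95.2173 kN.
I_c = b·h³/12 = 2 × 3.4³/12 = 6.55067 m⁴.
Centre of pressure: y_p = y_c + I_c/(y_c·A) = 1.7 + 6.55067/(1.7 × 6.8) = 1.7 + 0.566667 = 2.26667 m along the plane.
Vertically, h_p = y_p·sinθ = 2.26667 × 0.819152 = 1.85675 m.

h_p = 1.86 m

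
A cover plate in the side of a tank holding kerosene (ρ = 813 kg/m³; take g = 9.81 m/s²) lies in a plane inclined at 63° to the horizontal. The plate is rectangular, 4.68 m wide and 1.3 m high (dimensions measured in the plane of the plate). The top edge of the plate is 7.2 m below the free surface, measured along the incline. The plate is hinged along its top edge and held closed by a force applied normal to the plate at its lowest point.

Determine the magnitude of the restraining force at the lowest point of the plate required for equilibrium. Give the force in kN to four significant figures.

P ≈ 174.4 kN

γ = ρg = 813 × 9.81 / 1000 = 7.97553 kN/m³.
Let θ = 63° be the plate's angle to the horizontal; measure y along the incline from where the plane meets the free surface. Vertical depth h = y·sinθ with sinθ = 0.891007.
The centroid lies 1.3/2 = 0.65 m below the top edge, so y_c = 7.2 + 0.65 = 7.85 m and h_c = 7.85 × 0.891007 = 6.9944 m.
A = 4.68 × 1.3 = 6.084 m².
Resultant F = γ·h_c·A = 7.97553 × 6.9944 × 6.084 = 339.39 kN.
I_c = b·h³/12 = 4.68 × 1.3³/12 = 0.85683 m⁴.
Centre of pressure: y_p = y_c + I_c/(y_c·A) = 7.85 + 0.85683/(7.85 × 6.084) = 7.85 + 0.0179406 = 7.86794 m along the plane.
The resultant acts 0.65 + 0.0179406 = 0.667941 m (along the plate) below the hinge at the top edge, so the moment about the hinge is M = F × 0.667941 = 339.39 × 0.667941 = 226.692 kN·m.
A normal force at the bottom, 1.3 m from the hinge, must supply this moment: P = 226.692/1.3 = 174.378 kN.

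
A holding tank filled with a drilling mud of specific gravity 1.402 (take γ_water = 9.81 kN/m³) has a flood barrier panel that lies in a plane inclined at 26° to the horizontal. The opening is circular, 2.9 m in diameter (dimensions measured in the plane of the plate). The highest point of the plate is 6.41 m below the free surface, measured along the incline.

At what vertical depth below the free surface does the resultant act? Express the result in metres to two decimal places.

γ = 1.402 × 9.81 = 13.75362 kN/m³.
Let θ = 26° be the plate's angle to the horizontal; measure y along the incline from where the plane meets the free surface. Vertical depth h = y·sinθ with sinθ = 0.438371.
The centroid is at the centre, 1.45 m below the top of the plate, so y_c = 6.41 + 1.45 = 7.86 m and h_c = 7.86 × 0.438371 = 3.4456 m.
A = π(1.45)² = 6.6052 m².
Resultant F = γ·h_c·A = 13.75362 × 3.4456 × 6.6052 = 313.017 kN.
I_c = πr⁴/4 = π × 1.45⁴/4 = 3.47186 m⁴.
Centre of pressure: y_p = y_c + I_c/(y_c·A) = 7.86 + 3.47186/(7.86 × 6.6052) = 7.86 + 0.0668734 = 7.92687 m along the plane.
Vertically, h_p = y_p·sinθ = 7.92687 × 0.438371 = 3.47491 m.

h_p = 3.47 m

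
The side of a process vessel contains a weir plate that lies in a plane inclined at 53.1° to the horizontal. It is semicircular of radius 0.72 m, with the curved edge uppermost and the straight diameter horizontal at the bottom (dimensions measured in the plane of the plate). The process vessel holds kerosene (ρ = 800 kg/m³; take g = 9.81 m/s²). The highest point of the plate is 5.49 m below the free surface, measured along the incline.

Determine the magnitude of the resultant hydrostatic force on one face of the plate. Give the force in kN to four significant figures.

F ≈ 30.17 kN

γ = ρg = 800 × 9.81 / 1000 = 7.848 kN/m³.
Let θ = 53.1° be the plate's angle to the horizontal; measure y along the incline from where the plane meets the free surface. Vertical depth h = y·sinθ with sinθ = 0.799685.
The centroid lies 4r/(3π) = 0.305577 m above the diameter, so r − 4r/(3π) = 0.72 − 0.305577 = 0.414423 m below the topmost point, so y_c = 5.49 + 0.414423 = 5.90442 m and h_c = 5.90442 × 0.799685 = 4.72168 m.
A = πr²/2 = π × 0.72²/2 = 0.814301 m².
Resultant F = γ·h_c·A = 7.848 × 4.72168 × 0.814301 = 30.1745 kN.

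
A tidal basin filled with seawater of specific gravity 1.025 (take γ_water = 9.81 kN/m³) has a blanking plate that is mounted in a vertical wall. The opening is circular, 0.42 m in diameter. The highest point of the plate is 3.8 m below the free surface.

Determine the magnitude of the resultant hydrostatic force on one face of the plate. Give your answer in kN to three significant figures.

γ = 1.025 × 9.81 = 10.05525 kN/m³.
The centroid is at the centre, 0.21 m below the top of the plate, so the centroid depth is h_c = 3.8 + 0.21 = 4.01 m.
A = π(0.21)² = 0.138544 m².
Resultant F = γ·h_c·A = 10.05525 × 4.01 × 0.138544 = 5.58631 kN.

F ≈ 5.59 kN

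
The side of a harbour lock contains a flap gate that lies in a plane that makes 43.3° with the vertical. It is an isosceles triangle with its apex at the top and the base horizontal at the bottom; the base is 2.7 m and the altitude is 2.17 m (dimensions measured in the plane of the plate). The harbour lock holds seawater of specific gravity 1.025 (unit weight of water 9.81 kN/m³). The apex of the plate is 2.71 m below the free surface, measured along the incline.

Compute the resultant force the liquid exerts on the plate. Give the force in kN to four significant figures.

F ≈ 89.11 kN

γ = 1.025 × 9.81 = 10.05525 kN/m³.
The plate makes 43.3° with the vertical, i.e. θ = 90° − 43.3° = 46.7° to the horizontal. Measuring y along the incline from the free-surface line, vertical depth h = y·sinθ with sinθ = 0.727773.
With the apex up, the centroid sits 2h/3 = 2 × 2.17/3 = 1.44667 m below the apex, so y_c = 2.71 + 1.44667 = 4.15667 m and h_c = 4.15667 × 0.727773 = 3.02511 m.
A = ½ × 2.7 × 2.17 = 2.9295 m².
Resultant F = γ·h_c·A = 10.05525 × 3.02511 × 2.9295 = 89.1102 kN.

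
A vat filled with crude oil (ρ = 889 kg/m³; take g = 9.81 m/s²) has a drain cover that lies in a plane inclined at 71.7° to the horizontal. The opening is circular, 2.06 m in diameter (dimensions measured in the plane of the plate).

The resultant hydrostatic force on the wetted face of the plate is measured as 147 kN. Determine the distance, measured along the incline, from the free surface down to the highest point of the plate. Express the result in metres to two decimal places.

γ = ρg = 889 × 9.81 / 1000 = 8.72109 kN/m³.
A = π(1.03)² = 3.33292 m².
From F = γ·h_c·A, the centroid depth is h_c = 147/(8.72109 × 3.33292) = 5.05733 m.
Let θ = 71.7° be the plate's angle to the horizontal; measure y along the incline from where the plane meets the free surface. Vertical depth h = y·sinθ with sinθ = 0.949425.
Along the incline, y_c = h_c/sinθ = 5.05733/0.949425 = 5.32673 m.
The centroid is at the centre, 1.03 m below the top of the plate, so the highest point sits at y_top = 5.32673 − 1.03 = 4.29673 m along the incline.

y_top ≈ 4.30 m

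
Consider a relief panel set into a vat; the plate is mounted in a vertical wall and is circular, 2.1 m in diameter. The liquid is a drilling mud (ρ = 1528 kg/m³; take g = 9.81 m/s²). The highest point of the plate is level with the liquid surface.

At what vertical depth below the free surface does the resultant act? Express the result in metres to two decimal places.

γ = ρg = 1528 × 9.81 / 1000 = 14.98968 kN/m³.
The centroid is at the centre, 1.05 m below the top of the plate, so the centroid depth is h_c = 1.05 m.
A = π(1.05)² = 3.46361 m².
Resultant F = γ·h_c·A = 14.98968 × 1.05 × 3.46361 = 54.5143 kN.
I_c = πr⁴/4 = π × 1.05⁴/4 = 0.954656 m⁴.
Centre of pressure: y_p = y_c + I_c/(y_c·A) = 1.05 + 0.954656/(1.05 × 3.46361) = 1.05 + 0.2625 = 1.3125 m along the plane.

h_p = 1.31 m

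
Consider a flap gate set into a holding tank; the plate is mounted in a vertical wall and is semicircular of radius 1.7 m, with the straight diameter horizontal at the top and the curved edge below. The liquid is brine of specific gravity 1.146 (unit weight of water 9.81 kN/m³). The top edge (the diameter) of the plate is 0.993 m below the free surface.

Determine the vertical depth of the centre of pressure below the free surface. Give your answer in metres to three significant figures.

h_p = 1.83 m

γ = 1.146 × 9.81 = 11.24226 kN/m³.
The centroid of a semicircle lies 4r/(3π) = 0.721502 m from the diameter, here below the top edge, so the centroid depth is h_c = 0.993 + 0.721502 = 1.7145 m.
A = πr²/2 = π × 1.7²/2 = 4.5396 m².
Resultant F = γ·h_c·A = 11.24226 × 1.7145 × 4.5396 = 87.5001 kN.
I_c = (π/8 − 8/(9π))·r⁴ = 0.109757 × 1.7⁴ = 0.916701 m⁴.
Centre of pressure: y_p = y_c + I_c/(y_c·A) = 1.7145 + 0.916701/(1.7145 × 4.5396) = 1.7145 + 0.11778 = 1.83228 m along the plane.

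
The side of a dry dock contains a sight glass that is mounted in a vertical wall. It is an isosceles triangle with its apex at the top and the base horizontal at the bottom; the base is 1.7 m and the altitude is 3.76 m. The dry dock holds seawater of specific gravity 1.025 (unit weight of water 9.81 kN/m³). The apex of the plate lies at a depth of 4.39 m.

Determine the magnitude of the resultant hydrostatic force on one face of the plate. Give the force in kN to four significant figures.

γ = 1.025 × 9.81 = 10.05525 kN/m³.
With the apex up, the centroid sits 2h/3 = 2 × 3.76/3 = 2.50667 m below the apex, so the centroid depth is h_c = 4.39 + 2.50667 = 6.89667 m.
A = ½ × 1.7 × 3.76 = 3.196 m².
Resultant F = γ·h_c·A = 10.05525 × 6.89667 × 3.196 = 221.635 kN.

F ≈ 221.6 kN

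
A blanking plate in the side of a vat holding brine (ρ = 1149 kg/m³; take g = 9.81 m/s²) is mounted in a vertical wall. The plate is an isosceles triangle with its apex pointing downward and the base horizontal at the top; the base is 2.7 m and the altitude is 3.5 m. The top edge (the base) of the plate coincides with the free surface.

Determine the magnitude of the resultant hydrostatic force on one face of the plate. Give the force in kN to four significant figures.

F ≈ 62.14 kN

γ = ρg = 1149 × 9.81 / 1000 = 11.27169 kN/m³.
With the apex down, the centroid sits h/3 = 3.5/3 = 1.16667 m below the base (the top edge), so the centroid depth is h_c = 1.16667 m.
A = ½ × 2.7 × 3.5 = 4.725 m².
Resultant F = γ·h_c·A = 11.27169 × 1.16667 × 4.725 = 62.1354 kN.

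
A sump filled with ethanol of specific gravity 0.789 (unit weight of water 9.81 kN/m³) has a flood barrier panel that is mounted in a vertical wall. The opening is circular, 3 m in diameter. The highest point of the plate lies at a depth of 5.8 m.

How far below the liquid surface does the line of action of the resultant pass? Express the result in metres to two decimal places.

h_p = 7.38 m

γ = 0.789 × 9.81 = 7.74009 kN/m³.
The centroid is at the centre, 1.5 m below the top of the plate, so the centroid depth is h_c = 5.8 + 1.5 = 7.3 m.
A = π(1.5)² = 7.06858 m².
Resultant F = γ·h_c·A = 7.74009 × 7.3 × 7.06858 = 399.394 kN.
I_c = πr⁴/4 = π × 1.5⁴/4 = 3.97608 m⁴.
Centre of pressure: y_p = y_c + I_c/(y_c·A) = 7.3 + 3.97608/(7.3 × 7.06858) = 7.3 + 0.0770549 = 7.37705 m along the plane.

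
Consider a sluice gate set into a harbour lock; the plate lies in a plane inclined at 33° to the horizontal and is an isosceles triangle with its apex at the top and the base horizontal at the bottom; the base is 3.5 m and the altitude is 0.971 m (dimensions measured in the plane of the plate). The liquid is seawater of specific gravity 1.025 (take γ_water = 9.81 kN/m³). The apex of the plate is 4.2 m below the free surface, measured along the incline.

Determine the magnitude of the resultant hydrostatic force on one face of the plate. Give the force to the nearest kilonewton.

F ≈ 45 kN

γ = 1.025 × 9.81 = 10.05525 kN/m³.
Let θ = 33° be the plate's angle to the horizontal; measure y along the incline from where the plane meets the free surface. Vertical depth h = y·sinθ with sinθ = 0.544639.
With the apex up, the centroid sits 2h/3 = 2 × 0.971/3 = 0.647333 m below the apex, so y_c = 4.2 + 0.647333 = 4.84733 m and h_c = 4.84733 × 0.544639 = 2.64004 m.
A = ½ × 3.5 × 0.971 = 1.69925 m².
Resultant F = γ·h_c·A = 10.05525 × 2.64004 × 1.69925 = 45.1087 kN.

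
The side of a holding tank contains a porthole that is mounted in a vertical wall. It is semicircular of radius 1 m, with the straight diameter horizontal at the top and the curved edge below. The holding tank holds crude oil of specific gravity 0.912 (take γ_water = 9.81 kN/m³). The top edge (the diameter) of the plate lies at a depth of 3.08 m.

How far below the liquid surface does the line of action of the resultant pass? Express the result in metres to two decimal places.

γ = 0.912 × 9.81 = 8.94672 kN/m³.
The centroid of a semicircle lies 4r/(3π) = 0.424413 m from the diameter, here below the top edge, so the centroid depth is h_c = 3.08 + 0.424413 = 3.50441 m.
A = πr²/2 = π × 1²/2 = 1.5708 m².
Resultant F = γ·h_c·A = 8.94672 × 3.50441 × 1.5708 = 49.2493 kN.
I_c = (π/8 − 8/(9π))·r⁴ = 0.109757 × 1⁴ = 0.109757 m⁴.
Centre of pressure: y_p = y_c + I_c/(y_c·A) = 3.50441 + 0.109757/(3.50441 × 1.5708) = 3.50441 + 0.0199387 = 3.52435 m along the plane.

h_p = 3.52 m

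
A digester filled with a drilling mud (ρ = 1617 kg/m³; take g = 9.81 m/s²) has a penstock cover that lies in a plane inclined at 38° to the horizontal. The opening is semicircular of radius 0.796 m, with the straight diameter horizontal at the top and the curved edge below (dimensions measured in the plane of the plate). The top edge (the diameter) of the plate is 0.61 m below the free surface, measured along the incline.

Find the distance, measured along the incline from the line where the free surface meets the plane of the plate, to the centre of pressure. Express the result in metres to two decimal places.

γ = ρg = 1617 × 9.81 / 1000 = 15.86277 kN/m³.
Let θ = 38° be the plate's angle to the horizontal; measure y along the incline from where the plane meets the free surface. Vertical depth h = y·sinθ with sinθ = 0.615661.
The centroid of a semicircle lies 4r/(3π) = 0.337833 m from the diameter, here below the top edge, so y_c = 0.61 + 0.337833 = 0.947833 m and h_c = 0.947833 × 0.615661 = 0.583544 m.
A = πr²/2 = π × 0.796²/2 = 0.995282 m².
Resultant F = γ·h_c·A = 15.86277 × 0.583544 × 0.995282 = 9.21295 kN.
I_c = (π/8 − 8/(9π))·r⁴ = 0.109757 × 0.796⁴ = 0.0440641 m⁴.
Centre of pressure: y_p = y_c + I_c/(y_c·A) = 0.947833 + 0.0440641/(0.947833 × 0.995282) = 0.947833 + 0.0467097 = 0.994543 m along the plane.

y_p = 0.99 m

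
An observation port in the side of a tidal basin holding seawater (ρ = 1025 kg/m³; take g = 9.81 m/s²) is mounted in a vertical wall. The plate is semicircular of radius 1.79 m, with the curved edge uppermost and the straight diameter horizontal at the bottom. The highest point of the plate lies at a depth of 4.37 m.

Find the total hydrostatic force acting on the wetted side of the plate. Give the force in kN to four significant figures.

γ = ρg = 1025 × 9.81 / 1000 = 10.05525 kN/m³.
The centroid lies 4r/(3π) = 0.7597 m above the diameter, so r − 4r/(3π) = 1.79 − 0.7597 = 1.0303 m below the topmost point, so the centroid depth is h_c = 4.37 + 1.0303 = 5.4003 m.
A = πr²/2 = π × 1.79²/2 = 5.03299 m².
Resultant F = γ·h_c·A = 10.05525 × 5.4003 × 5.03299 = 273.298 kN.

F ≈ 273.3 kN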